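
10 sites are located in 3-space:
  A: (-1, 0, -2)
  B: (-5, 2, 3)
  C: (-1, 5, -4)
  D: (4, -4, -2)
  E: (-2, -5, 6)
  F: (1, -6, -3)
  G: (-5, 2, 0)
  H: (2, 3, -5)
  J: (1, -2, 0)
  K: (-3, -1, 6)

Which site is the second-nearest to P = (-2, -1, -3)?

J

Compare squared distances (the ordering matches that of the actual distances):
|PA|² = (-2−(-1))² + (-1−0)² + (-3−(-2))² = 1 + 1 + 1 = 3
|PB|² = (-2−(-5))² + (-1−2)² + (-3−3)² = 9 + 9 + 36 = 54
|PC|² = (-2−(-1))² + (-1−5)² + (-3−(-4))² = 1 + 36 + 1 = 38
|PD|² = (-2−4)² + (-1−(-4))² + (-3−(-2))² = 36 + 9 + 1 = 46
|PE|² = (-2−(-2))² + (-1−(-5))² + (-3−6)² = 0 + 16 + 81 = 97
|PF|² = (-2−1)² + (-1−(-6))² + (-3−(-3))² = 9 + 25 + 0 = 34
|PG|² = (-2−(-5))² + (-1−2)² + (-3−0)² = 9 + 9 + 9 = 27
|PH|² = (-2−2)² + (-1−3)² + (-3−(-5))² = 16 + 16 + 4 = 36
|PJ|² = (-2−1)² + (-1−(-2))² + (-3−0)² = 9 + 1 + 9 = 19
|PK|² = (-2−(-3))² + (-1−(-1))² + (-3−6)² = 1 + 0 + 81 = 82
Sorted ascending: A, J, G, … — the second-nearest is J.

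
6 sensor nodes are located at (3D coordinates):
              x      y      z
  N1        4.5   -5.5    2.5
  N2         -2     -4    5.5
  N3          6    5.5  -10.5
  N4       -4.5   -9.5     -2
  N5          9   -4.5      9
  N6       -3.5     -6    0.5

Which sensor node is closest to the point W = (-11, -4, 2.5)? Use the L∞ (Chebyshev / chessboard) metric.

d(W,N1) = max(15.5, 1.5, 0) = 15.5
d(W,N2) = max(9, 0, 3) = 9
d(W,N3) = max(17, 9.5, 13) = 17
d(W,N4) = max(6.5, 5.5, 4.5) = 6.5
d(W,N5) = max(20, 0.5, 6.5) = 20
d(W,N6) = max(7.5, 2, 2) = 7.5
The smallest is to N4, so W lies in the Voronoi region of N4.

N4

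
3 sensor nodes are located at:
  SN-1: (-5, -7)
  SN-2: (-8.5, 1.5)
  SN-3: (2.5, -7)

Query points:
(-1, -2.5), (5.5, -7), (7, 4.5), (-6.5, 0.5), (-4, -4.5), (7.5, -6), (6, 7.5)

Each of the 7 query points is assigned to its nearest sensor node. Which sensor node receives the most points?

(-1, -2.5) — d² to each: SN-1:36.25, SN-2:72.25, SN-3:32.5 → nearest is SN-3
(5.5, -7) — d² to each: SN-1:110.25, SN-2:268.25, SN-3:9 → nearest is SN-3
(7, 4.5) — d² to each: SN-1:276.25, SN-2:249.25, SN-3:152.5 → nearest is SN-3
(-6.5, 0.5) — d² to each: SN-1:58.5, SN-2:5, SN-3:137.25 → nearest is SN-2
(-4, -4.5) — d² to each: SN-1:7.25, SN-2:56.25, SN-3:48.5 → nearest is SN-1
(7.5, -6) — d² to each: SN-1:157.25, SN-2:312.25, SN-3:26 → nearest is SN-3
(6, 7.5) — d² to each: SN-1:331.25, SN-2:246.25, SN-3:222.5 → nearest is SN-3
Tally — SN-1:1, SN-2:1, SN-3:5. SN-3 captures the most (5).

SN-3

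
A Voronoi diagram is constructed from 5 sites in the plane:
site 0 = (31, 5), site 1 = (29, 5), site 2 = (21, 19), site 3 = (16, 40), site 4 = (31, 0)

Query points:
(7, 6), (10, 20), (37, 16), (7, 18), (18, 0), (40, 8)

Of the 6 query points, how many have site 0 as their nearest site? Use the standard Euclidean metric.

(7, 6) — d² to each: site 0:577, site 1:485, site 2:365, site 3:1237, site 4:612 → nearest is site 2
(10, 20) — d² to each: site 0:666, site 1:586, site 2:122, site 3:436, site 4:841 → nearest is site 2
(37, 16) — d² to each: site 0:157, site 1:185, site 2:265, site 3:1017, site 4:292 → nearest is site 0
(7, 18) — d² to each: site 0:745, site 1:653, site 2:197, site 3:565, site 4:900 → nearest is site 2
(18, 0) — d² to each: site 0:194, site 1:146, site 2:370, site 3:1604, site 4:169 → nearest is site 1
(40, 8) — d² to each: site 0:90, site 1:130, site 2:482, site 3:1600, site 4:145 → nearest is site 0
2 of the 6 points have site 0 as nearest.

2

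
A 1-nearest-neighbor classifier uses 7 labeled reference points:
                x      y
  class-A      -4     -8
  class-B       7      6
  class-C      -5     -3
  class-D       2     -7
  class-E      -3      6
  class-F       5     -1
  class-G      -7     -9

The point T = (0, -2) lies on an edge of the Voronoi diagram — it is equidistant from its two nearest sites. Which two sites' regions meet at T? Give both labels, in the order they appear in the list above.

class-C and class-F

Squared distances from T to each site:
d²(T, class-A) = (0−(-4))² + (-2−(-8))² = 16 + 36 = 52
d²(T, class-B) = (0−7)² + (-2−6)² = 49 + 64 = 113
d²(T, class-C) = (0−(-5))² + (-2−(-3))² = 25 + 1 = 26
d²(T, class-D) = (0−2)² + (-2−(-7))² = 4 + 25 = 29
d²(T, class-E) = (0−(-3))² + (-2−6)² = 9 + 64 = 73
d²(T, class-F) = (0−5)² + (-2−(-1))² = 25 + 1 = 26
d²(T, class-G) = (0−(-7))² + (-2−(-9))² = 49 + 49 = 98
T is equidistant from class-C and class-F (both at squared distance 26), and every other site is strictly farther — so T lies on the class-C–class-F Voronoi edge.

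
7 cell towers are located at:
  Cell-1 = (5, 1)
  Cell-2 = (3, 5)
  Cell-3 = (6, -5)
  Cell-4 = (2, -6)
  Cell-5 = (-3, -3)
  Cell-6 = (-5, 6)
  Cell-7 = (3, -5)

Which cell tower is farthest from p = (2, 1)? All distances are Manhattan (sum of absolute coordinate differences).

Cell-6

d(p, Cell-1) = |2−5| + |1−1| = 3 + 0 = 3
d(p, Cell-2) = |2−3| + |1−5| = 1 + 4 = 5
d(p, Cell-3) = |2−6| + |1−(-5)| = 4 + 6 = 10
d(p, Cell-4) = |2−2| + |1−(-6)| = 0 + 7 = 7
d(p, Cell-5) = |2−(-3)| + |1−(-3)| = 5 + 4 = 9
d(p, Cell-6) = |2−(-5)| + |1−6| = 7 + 5 = 12
d(p, Cell-7) = |2−3| + |1−(-5)| = 1 + 6 = 7
The largest is to Cell-6.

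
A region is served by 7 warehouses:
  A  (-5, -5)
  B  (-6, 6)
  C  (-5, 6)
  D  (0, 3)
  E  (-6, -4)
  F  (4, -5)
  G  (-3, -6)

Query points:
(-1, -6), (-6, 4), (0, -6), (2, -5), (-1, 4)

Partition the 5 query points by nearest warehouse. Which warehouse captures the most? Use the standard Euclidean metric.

G

(-1, -6) — d² to each: A:17, B:169, C:160, D:82, E:29, F:26, G:4 → nearest is G
(-6, 4) — d² to each: A:82, B:4, C:5, D:37, E:64, F:181, G:109 → nearest is B
(0, -6) — d² to each: A:26, B:180, C:169, D:81, E:40, F:17, G:9 → nearest is G
(2, -5) — d² to each: A:49, B:185, C:170, D:68, E:65, F:4, G:26 → nearest is F
(-1, 4) — d² to each: A:97, B:29, C:20, D:2, E:89, F:106, G:104 → nearest is D
Tally — B:1, D:1, F:1, G:2. G captures the most (2).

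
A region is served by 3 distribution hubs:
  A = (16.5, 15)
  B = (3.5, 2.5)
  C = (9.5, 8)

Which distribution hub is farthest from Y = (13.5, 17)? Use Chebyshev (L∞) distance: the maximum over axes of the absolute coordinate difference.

d(Y,A) = max(3, 2) = 3
d(Y,B) = max(10, 14.5) = 14.5
d(Y,C) = max(4, 9) = 9
The largest is to B.

B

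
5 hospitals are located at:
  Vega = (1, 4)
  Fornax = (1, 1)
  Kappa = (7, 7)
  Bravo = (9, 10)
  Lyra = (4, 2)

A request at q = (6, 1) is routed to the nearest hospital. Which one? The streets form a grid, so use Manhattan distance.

Lyra

d(q, Vega) = 5 + 3 = 8
d(q, Fornax) = 5 + 0 = 5
d(q, Kappa) = 1 + 6 = 7
d(q, Bravo) = 3 + 9 = 12
d(q, Lyra) = 2 + 1 = 3
Minimum is at Lyra.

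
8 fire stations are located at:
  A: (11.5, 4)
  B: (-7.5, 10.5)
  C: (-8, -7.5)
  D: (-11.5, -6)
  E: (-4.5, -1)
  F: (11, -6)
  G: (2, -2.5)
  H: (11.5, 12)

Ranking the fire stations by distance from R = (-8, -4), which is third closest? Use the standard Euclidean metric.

Since √ is increasing, it suffices to compare squared distances:
|RA|² = 380.25 + 64 = 444.25
|RB|² = 0.25 + 210.25 = 210.5
|RC|² = 0 + 12.25 = 12.25
|RD|² = 12.25 + 4 = 16.25
|RE|² = 12.25 + 9 = 21.25
|RF|² = 361 + 4 = 365
|RG|² = 100 + 2.25 = 102.25
|RH|² = 380.25 + 256 = 636.25
Sorted ascending: C, D, E, G, … — the third-nearest is E.

E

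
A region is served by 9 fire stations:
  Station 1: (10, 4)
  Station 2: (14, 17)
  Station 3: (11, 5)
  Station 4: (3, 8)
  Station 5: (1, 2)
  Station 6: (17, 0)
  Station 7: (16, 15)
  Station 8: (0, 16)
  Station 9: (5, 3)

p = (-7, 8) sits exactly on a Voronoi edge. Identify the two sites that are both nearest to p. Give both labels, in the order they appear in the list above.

Squared distances from p to each site:
d²(p, Station 1) = (-7−10)² + (8−4)² = 289 + 16 = 305
d²(p, Station 2) = (-7−14)² + (8−17)² = 441 + 81 = 522
d²(p, Station 3) = (-7−11)² + (8−5)² = 324 + 9 = 333
d²(p, Station 4) = (-7−3)² + (8−8)² = 100 + 0 = 100
d²(p, Station 5) = (-7−1)² + (8−2)² = 64 + 36 = 100
d²(p, Station 6) = (-7−17)² + (8−0)² = 576 + 64 = 640
d²(p, Station 7) = (-7−16)² + (8−15)² = 529 + 49 = 578
d²(p, Station 8) = (-7−0)² + (8−16)² = 49 + 64 = 113
d²(p, Station 9) = (-7−5)² + (8−3)² = 144 + 25 = 169
p is equidistant from Station 4 and Station 5 (both at squared distance 100), and every other site is strictly farther — so p lies on the Station 4–Station 5 Voronoi edge.

Station 4 and Station 5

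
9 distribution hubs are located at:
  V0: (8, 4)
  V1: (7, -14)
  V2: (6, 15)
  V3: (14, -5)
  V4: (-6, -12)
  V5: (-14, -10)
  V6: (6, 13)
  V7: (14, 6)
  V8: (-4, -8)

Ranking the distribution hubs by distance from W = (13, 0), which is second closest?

V7

Compare squared distances (the ordering matches that of the actual distances):
|WV0|² = (13−8)² + (0−4)² = 25 + 16 = 41
|WV1|² = (13−7)² + (0−(-14))² = 36 + 196 = 232
|WV2|² = (13−6)² + (0−15)² = 49 + 225 = 274
|WV3|² = (13−14)² + (0−(-5))² = 1 + 25 = 26
|WV4|² = (13−(-6))² + (0−(-12))² = 361 + 144 = 505
|WV5|² = (13−(-14))² + (0−(-10))² = 729 + 100 = 829
|WV6|² = (13−6)² + (0−13)² = 49 + 169 = 218
|WV7|² = (13−14)² + (0−6)² = 1 + 36 = 37
|WV8|² = (13−(-4))² + (0−(-8))² = 289 + 64 = 353
Sorted ascending: V3, V7, V0, … — the second-nearest is V7.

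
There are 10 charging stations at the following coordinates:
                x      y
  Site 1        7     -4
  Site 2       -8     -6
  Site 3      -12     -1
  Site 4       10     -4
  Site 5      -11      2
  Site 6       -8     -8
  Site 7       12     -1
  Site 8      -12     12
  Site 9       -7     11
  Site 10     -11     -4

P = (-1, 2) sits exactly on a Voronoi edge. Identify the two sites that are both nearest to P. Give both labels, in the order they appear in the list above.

Squared distances from P to each site:
d²(P, Site 1) = (-1−7)² + (2−(-4))² = 64 + 36 = 100
d²(P, Site 2) = (-1−(-8))² + (2−(-6))² = 49 + 64 = 113
d²(P, Site 3) = (-1−(-12))² + (2−(-1))² = 121 + 9 = 130
d²(P, Site 4) = (-1−10)² + (2−(-4))² = 121 + 36 = 157
d²(P, Site 5) = (-1−(-11))² + (2−2)² = 100 + 0 = 100
d²(P, Site 6) = (-1−(-8))² + (2−(-8))² = 49 + 100 = 149
d²(P, Site 7) = (-1−12)² + (2−(-1))² = 169 + 9 = 178
d²(P, Site 8) = (-1−(-12))² + (2−12)² = 121 + 100 = 221
d²(P, Site 9) = (-1−(-7))² + (2−11)² = 36 + 81 = 117
d²(P, Site 10) = (-1−(-11))² + (2−(-4))² = 100 + 36 = 136
P is equidistant from Site 1 and Site 5 (both at squared distance 100), and every other site is strictly farther — so P lies on the Site 1–Site 5 Voronoi edge.

Site 1 and Site 5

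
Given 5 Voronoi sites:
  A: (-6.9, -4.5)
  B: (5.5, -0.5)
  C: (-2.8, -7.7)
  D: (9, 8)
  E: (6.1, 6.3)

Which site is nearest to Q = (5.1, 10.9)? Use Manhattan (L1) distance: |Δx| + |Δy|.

d(Q,A) = |5.1−(-6.9)| + |10.9−(-4.5)| = 12 + 15.4 = 27.4
d(Q,B) = |5.1−5.5| + |10.9−(-0.5)| = 0.4 + 11.4 = 11.8
d(Q,C) = |5.1−(-2.8)| + |10.9−(-7.7)| = 7.9 + 18.6 = 26.5
d(Q,D) = |5.1−9| + |10.9−8| = 3.9 + 2.9 = 6.8
d(Q,E) = |5.1−6.1| + |10.9−6.3| = 1 + 4.6 = 5.6
The smallest is to E, so Q lies in the Voronoi region of E.

E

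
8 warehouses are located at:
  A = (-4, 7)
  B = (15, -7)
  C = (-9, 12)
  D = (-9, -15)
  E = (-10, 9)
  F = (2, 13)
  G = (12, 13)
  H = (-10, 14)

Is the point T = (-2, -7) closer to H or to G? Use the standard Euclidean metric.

H

Compare squared distances:
|TH|² = (-2−(-10))² + (-7−14)² = 64 + 441 = 505
|TG|² = (-2−12)² + (-7−13)² = 196 + 400 = 596
505 < 596, so H is closer.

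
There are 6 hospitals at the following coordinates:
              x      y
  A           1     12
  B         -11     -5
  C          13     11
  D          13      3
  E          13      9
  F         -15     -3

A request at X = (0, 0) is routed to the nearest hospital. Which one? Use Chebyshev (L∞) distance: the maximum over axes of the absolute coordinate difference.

B

d(X,A) = max(1, 12) = 12
d(X,B) = max(11, 5) = 11
d(X,C) = max(13, 11) = 13
d(X,D) = max(13, 3) = 13
d(X,E) = max(13, 9) = 13
d(X,F) = max(15, 3) = 15
B is nearest.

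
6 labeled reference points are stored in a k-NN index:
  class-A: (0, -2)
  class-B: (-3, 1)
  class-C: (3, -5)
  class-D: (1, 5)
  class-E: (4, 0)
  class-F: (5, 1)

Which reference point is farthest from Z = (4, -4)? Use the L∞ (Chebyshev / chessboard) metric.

d(Z, class-A) = max(4, 2) = 4
d(Z, class-B) = max(7, 5) = 7
d(Z, class-C) = max(1, 1) = 1
d(Z, class-D) = max(3, 9) = 9
d(Z, class-E) = max(0, 4) = 4
d(Z, class-F) = max(1, 5) = 5
The largest is to class-D.

class-D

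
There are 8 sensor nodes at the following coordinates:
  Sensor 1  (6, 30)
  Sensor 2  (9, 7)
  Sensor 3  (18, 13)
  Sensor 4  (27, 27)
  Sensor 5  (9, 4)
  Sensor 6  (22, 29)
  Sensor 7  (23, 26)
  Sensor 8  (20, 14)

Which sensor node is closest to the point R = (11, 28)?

Sensor 1

Compare squared distances (the ordering matches that of the actual distances):
d²(R, Sensor 1) = (11−6)² + (28−30)² = 25 + 4 = 29
d²(R, Sensor 2) = (11−9)² + (28−7)² = 4 + 441 = 445
d²(R, Sensor 3) = (11−18)² + (28−13)² = 49 + 225 = 274
d²(R, Sensor 4) = (11−27)² + (28−27)² = 256 + 1 = 257
d²(R, Sensor 5) = (11−9)² + (28−4)² = 4 + 576 = 580
d²(R, Sensor 6) = (11−22)² + (28−29)² = 121 + 1 = 122
d²(R, Sensor 7) = (11−23)² + (28−26)² = 144 + 4 = 148
d²(R, Sensor 8) = (11−20)² + (28−14)² = 81 + 196 = 277
The smallest is to Sensor 1, so R lies in the Voronoi region of Sensor 1.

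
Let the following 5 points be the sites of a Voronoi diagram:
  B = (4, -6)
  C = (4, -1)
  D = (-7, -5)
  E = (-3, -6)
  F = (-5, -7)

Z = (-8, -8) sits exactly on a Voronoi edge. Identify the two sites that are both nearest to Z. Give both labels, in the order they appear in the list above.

Squared distances from Z to each site:
|ZB|² = (-8−4)² + (-8−(-6))² = 144 + 4 = 148
|ZC|² = (-8−4)² + (-8−(-1))² = 144 + 49 = 193
|ZD|² = (-8−(-7))² + (-8−(-5))² = 1 + 9 = 10
|ZE|² = (-8−(-3))² + (-8−(-6))² = 25 + 4 = 29
|ZF|² = (-8−(-5))² + (-8−(-7))² = 9 + 1 = 10
Z is equidistant from D and F (both at squared distance 10), and every other site is strictly farther — so Z lies on the D–F Voronoi edge.

D and F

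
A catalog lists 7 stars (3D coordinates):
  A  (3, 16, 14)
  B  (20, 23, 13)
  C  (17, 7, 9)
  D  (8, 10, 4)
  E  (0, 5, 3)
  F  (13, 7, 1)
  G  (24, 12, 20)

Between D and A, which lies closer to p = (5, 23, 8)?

Compare squared distances:
|pD|² = (5−8)² + (23−10)² + (8−4)² = 9 + 169 + 16 = 194
|pA|² = (5−3)² + (23−16)² + (8−14)² = 4 + 49 + 36 = 89
194 > 89, so A is closer.

A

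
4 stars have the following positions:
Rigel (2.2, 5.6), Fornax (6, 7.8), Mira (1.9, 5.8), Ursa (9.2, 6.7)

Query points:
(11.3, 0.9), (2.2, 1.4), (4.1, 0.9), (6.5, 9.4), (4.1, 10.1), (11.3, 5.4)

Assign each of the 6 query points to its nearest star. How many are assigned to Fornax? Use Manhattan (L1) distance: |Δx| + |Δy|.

(11.3, 0.9) — d to each: Rigel:13.8, Fornax:12.2, Mira:14.3, Ursa:7.9 → nearest is Ursa
(2.2, 1.4) — d to each: Rigel:4.2, Fornax:10.2, Mira:4.7, Ursa:12.3 → nearest is Rigel
(4.1, 0.9) — d to each: Rigel:6.6, Fornax:8.8, Mira:7.1, Ursa:10.9 → nearest is Rigel
(6.5, 9.4) — d to each: Rigel:8.1, Fornax:2.1, Mira:8.2, Ursa:5.4 → nearest is Fornax
(4.1, 10.1) — d to each: Rigel:6.4, Fornax:4.2, Mira:6.5, Ursa:8.5 → nearest is Fornax
(11.3, 5.4) — d to each: Rigel:9.3, Fornax:7.7, Mira:9.8, Ursa:3.4 → nearest is Ursa
2 of the 6 points have Fornax as nearest.

2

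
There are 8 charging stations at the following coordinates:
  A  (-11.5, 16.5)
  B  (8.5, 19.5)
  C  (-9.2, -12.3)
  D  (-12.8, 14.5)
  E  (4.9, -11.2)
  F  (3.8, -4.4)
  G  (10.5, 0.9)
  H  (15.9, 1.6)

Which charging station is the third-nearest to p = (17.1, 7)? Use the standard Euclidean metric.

Compare squared distances (the ordering matches that of the actual distances):
|pA|² = 817.96 + 90.25 = 908.21
|pB|² = 73.96 + 156.25 = 230.21
|pC|² = 691.69 + 372.49 = 1064.18
|pD|² = 894.01 + 56.25 = 950.26
|pE|² = 148.84 + 331.24 = 480.08
|pF|² = 176.89 + 129.96 = 306.85
|pG|² = 43.56 + 37.21 = 80.77
|pH|² = 1.44 + 29.16 = 30.6
Sorted ascending: H, G, B, F, … — the third-nearest is B.

B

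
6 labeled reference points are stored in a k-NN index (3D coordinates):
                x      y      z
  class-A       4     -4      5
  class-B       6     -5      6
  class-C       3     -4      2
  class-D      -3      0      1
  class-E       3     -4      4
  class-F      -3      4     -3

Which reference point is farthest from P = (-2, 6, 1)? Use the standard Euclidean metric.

class-B

Compare squared distances (the ordering matches that of the actual distances):
d²(P, class-A) = (-2−4)² + (6−(-4))² + (1−5)² = 36 + 100 + 16 = 152
d²(P, class-B) = (-2−6)² + (6−(-5))² + (1−6)² = 64 + 121 + 25 = 210
d²(P, class-C) = (-2−3)² + (6−(-4))² + (1−2)² = 25 + 100 + 1 = 126
d²(P, class-D) = (-2−(-3))² + (6−0)² + (1−1)² = 1 + 36 + 0 = 37
d²(P, class-E) = (-2−3)² + (6−(-4))² + (1−4)² = 25 + 100 + 9 = 134
d²(P, class-F) = (-2−(-3))² + (6−4)² + (1−(-3))² = 1 + 4 + 16 = 21
The largest is to class-B.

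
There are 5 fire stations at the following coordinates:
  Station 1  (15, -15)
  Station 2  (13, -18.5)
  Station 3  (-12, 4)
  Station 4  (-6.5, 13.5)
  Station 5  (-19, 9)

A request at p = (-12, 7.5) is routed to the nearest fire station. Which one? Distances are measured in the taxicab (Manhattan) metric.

d(p, Station 1) = |-12−15| + |7.5−(-15)| = 27 + 22.5 = 49.5
d(p, Station 2) = |-12−13| + |7.5−(-18.5)| = 25 + 26 = 51
d(p, Station 3) = |-12−(-12)| + |7.5−4| = 0 + 3.5 = 3.5
d(p, Station 4) = |-12−(-6.5)| + |7.5−13.5| = 5.5 + 6 = 11.5
d(p, Station 5) = |-12−(-19)| + |7.5−9| = 7 + 1.5 = 8.5
Station 3 is nearest.

Station 3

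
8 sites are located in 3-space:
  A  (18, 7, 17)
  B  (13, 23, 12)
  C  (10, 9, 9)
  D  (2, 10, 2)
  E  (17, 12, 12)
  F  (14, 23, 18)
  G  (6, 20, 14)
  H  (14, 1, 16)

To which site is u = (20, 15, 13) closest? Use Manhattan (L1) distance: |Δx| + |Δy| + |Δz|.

d(u,A) = 2 + 8 + 4 = 14
d(u,B) = 7 + 8 + 1 = 16
d(u,C) = 10 + 6 + 4 = 20
d(u,D) = 18 + 5 + 11 = 34
d(u,E) = 3 + 3 + 1 = 7
d(u,F) = 6 + 8 + 5 = 19
d(u,G) = 14 + 5 + 1 = 20
d(u,H) = 6 + 14 + 3 = 23
The smallest is to E, so u lies in the Voronoi region of E.

E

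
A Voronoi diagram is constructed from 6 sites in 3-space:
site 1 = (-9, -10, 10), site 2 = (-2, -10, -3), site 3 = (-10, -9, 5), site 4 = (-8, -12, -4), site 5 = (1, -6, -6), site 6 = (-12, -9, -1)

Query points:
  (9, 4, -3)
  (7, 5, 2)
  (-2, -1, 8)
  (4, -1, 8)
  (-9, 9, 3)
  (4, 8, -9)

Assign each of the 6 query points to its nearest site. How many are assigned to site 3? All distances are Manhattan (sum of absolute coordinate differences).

1

(9, 4, -3) — d to each: site 1:45, site 2:25, site 3:40, site 4:34, site 5:21, site 6:36 → nearest is site 5
(7, 5, 2) — d to each: site 1:39, site 2:29, site 3:34, site 4:38, site 5:25, site 6:36 → nearest is site 5
(-2, -1, 8) — d to each: site 1:18, site 2:20, site 3:19, site 4:29, site 5:22, site 6:27 → nearest is site 1
(4, -1, 8) — d to each: site 1:24, site 2:26, site 3:25, site 4:35, site 5:22, site 6:33 → nearest is site 5
(-9, 9, 3) — d to each: site 1:26, site 2:32, site 3:21, site 4:29, site 5:34, site 6:25 → nearest is site 3
(4, 8, -9) — d to each: site 1:50, site 2:30, site 3:45, site 4:37, site 5:20, site 6:41 → nearest is site 5
1 of the 6 points has site 3 as nearest.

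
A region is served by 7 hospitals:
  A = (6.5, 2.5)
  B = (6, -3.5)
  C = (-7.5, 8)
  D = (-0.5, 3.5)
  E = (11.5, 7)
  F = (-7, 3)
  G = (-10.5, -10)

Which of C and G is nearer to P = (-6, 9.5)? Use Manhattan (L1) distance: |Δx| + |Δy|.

d(P,C) = |-6−(-7.5)| + |9.5−8| = 1.5 + 1.5 = 3
d(P,G) = |-6−(-10.5)| + |9.5−(-10)| = 4.5 + 19.5 = 24
3 < 24, so C is closer.

C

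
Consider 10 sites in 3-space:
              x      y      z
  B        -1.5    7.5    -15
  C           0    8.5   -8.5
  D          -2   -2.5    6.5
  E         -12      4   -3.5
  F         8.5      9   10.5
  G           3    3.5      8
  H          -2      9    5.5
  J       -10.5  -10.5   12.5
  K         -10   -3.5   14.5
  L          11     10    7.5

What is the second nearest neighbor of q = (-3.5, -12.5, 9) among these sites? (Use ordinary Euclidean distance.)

D

Since √ is increasing, it suffices to compare squared distances:
|qB|² = (-3.5−(-1.5))² + (-12.5−7.5)² + (9−(-15))² = 4 + 400 + 576 = 980
|qC|² = (-3.5−0)² + (-12.5−8.5)² + (9−(-8.5))² = 12.25 + 441 + 306.25 = 759.5
|qD|² = (-3.5−(-2))² + (-12.5−(-2.5))² + (9−6.5)² = 2.25 + 100 + 6.25 = 108.5
|qE|² = (-3.5−(-12))² + (-12.5−4)² + (9−(-3.5))² = 72.25 + 272.25 + 156.25 = 500.75
|qF|² = (-3.5−8.5)² + (-12.5−9)² + (9−10.5)² = 144 + 462.25 + 2.25 = 608.5
|qG|² = (-3.5−3)² + (-12.5−3.5)² + (9−8)² = 42.25 + 256 + 1 = 299.25
|qH|² = (-3.5−(-2))² + (-12.5−9)² + (9−5.5)² = 2.25 + 462.25 + 12.25 = 476.75
|qJ|² = (-3.5−(-10.5))² + (-12.5−(-10.5))² + (9−12.5)² = 49 + 4 + 12.25 = 65.25
|qK|² = (-3.5−(-10))² + (-12.5−(-3.5))² + (9−14.5)² = 42.25 + 81 + 30.25 = 153.5
|qL|² = (-3.5−11)² + (-12.5−10)² + (9−7.5)² = 210.25 + 506.25 + 2.25 = 718.75
Sorted ascending: J, D, K, … — the second-nearest is D.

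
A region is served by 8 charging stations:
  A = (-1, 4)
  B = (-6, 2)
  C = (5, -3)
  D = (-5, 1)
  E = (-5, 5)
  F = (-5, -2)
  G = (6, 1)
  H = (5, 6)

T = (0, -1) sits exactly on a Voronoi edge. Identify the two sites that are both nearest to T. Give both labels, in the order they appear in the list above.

Squared distances from T to each site:
|TA|² = 1 + 25 = 26
|TB|² = 36 + 9 = 45
|TC|² = 25 + 4 = 29
|TD|² = 25 + 4 = 29
|TE|² = 25 + 36 = 61
|TF|² = 25 + 1 = 26
|TG|² = 36 + 4 = 40
|TH|² = 25 + 49 = 74
T is equidistant from A and F (both at squared distance 26), and every other site is strictly farther — so T lies on the A–F Voronoi edge.

A and F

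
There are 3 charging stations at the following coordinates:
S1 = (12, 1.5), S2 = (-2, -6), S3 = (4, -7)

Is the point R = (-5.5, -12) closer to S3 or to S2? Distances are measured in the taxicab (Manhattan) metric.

d(R,S3) = |-5.5−4| + |-12−(-7)| = 9.5 + 5 = 14.5
d(R,S2) = |-5.5−(-2)| + |-12−(-6)| = 3.5 + 6 = 9.5
14.5 > 9.5, so S2 is closer.

S2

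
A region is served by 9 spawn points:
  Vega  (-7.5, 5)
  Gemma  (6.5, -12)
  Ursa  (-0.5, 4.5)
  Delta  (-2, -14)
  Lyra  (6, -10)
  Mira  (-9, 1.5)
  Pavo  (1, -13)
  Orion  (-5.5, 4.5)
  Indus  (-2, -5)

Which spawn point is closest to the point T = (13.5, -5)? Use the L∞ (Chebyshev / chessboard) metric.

Gemma

d(T, Vega) = max(21, 10) = 21
d(T, Gemma) = max(7, 7) = 7
d(T, Ursa) = max(14, 9.5) = 14
d(T, Delta) = max(15.5, 9) = 15.5
d(T, Lyra) = max(7.5, 5) = 7.5
d(T, Mira) = max(22.5, 6.5) = 22.5
d(T, Pavo) = max(12.5, 8) = 12.5
d(T, Orion) = max(19, 9.5) = 19
d(T, Indus) = max(15.5, 0) = 15.5
The smallest is to Gemma, so T lies in the Voronoi region of Gemma.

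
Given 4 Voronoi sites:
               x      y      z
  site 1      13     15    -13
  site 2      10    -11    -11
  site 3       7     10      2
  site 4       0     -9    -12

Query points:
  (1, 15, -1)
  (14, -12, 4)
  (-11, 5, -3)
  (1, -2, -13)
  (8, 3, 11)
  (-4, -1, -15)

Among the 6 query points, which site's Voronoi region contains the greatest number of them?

site 3

(1, 15, -1) — d² to each: site 1:288, site 2:857, site 3:70, site 4:698 → nearest is site 3
(14, -12, 4) — d² to each: site 1:1019, site 2:242, site 3:537, site 4:461 → nearest is site 2
(-11, 5, -3) — d² to each: site 1:776, site 2:761, site 3:374, site 4:398 → nearest is site 3
(1, -2, -13) — d² to each: site 1:433, site 2:166, site 3:405, site 4:51 → nearest is site 4
(8, 3, 11) — d² to each: site 1:745, site 2:684, site 3:131, site 4:737 → nearest is site 3
(-4, -1, -15) — d² to each: site 1:549, site 2:312, site 3:531, site 4:89 → nearest is site 4
Tally — site 2:1, site 3:3, site 4:2. site 3 captures the most (3).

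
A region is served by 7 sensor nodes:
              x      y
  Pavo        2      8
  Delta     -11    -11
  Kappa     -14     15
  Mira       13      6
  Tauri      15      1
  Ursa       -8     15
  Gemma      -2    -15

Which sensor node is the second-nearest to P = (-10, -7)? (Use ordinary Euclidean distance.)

Gemma

Compare squared distances (the ordering matches that of the actual distances):
d²(P, Pavo) = 144 + 225 = 369
d²(P, Delta) = 1 + 16 = 17
d²(P, Kappa) = 16 + 484 = 500
d²(P, Mira) = 529 + 169 = 698
d²(P, Tauri) = 625 + 64 = 689
d²(P, Ursa) = 4 + 484 = 488
d²(P, Gemma) = 64 + 64 = 128
Sorted ascending: Delta, Gemma, Pavo, … — the second-nearest is Gemma.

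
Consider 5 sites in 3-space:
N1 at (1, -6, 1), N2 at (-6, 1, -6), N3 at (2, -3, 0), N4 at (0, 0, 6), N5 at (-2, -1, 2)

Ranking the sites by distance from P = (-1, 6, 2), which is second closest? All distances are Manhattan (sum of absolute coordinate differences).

d(P,N1) = |-1−1| + |6−(-6)| + |2−1| = 2 + 12 + 1 = 15
d(P,N2) = |-1−(-6)| + |6−1| + |2−(-6)| = 5 + 5 + 8 = 18
d(P,N3) = |-1−2| + |6−(-3)| + |2−0| = 3 + 9 + 2 = 14
d(P,N4) = |-1−0| + |6−0| + |2−6| = 1 + 6 + 4 = 11
d(P,N5) = |-1−(-2)| + |6−(-1)| + |2−2| = 1 + 7 + 0 = 8
Sorted ascending: N5, N4, N3, … — the second-nearest is N4.

N4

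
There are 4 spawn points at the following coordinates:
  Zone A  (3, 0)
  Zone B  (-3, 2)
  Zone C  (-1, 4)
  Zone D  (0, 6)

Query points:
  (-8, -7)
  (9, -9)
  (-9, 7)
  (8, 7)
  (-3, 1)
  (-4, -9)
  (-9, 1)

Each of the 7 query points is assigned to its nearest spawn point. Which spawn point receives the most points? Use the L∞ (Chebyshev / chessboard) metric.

(-8, -7) — d to each: Zone A:11, Zone B:9, Zone C:11, Zone D:13 → nearest is Zone B
(9, -9) — d to each: Zone A:9, Zone B:12, Zone C:13, Zone D:15 → nearest is Zone A
(-9, 7) — d to each: Zone A:12, Zone B:6, Zone C:8, Zone D:9 → nearest is Zone B
(8, 7) — d to each: Zone A:7, Zone B:11, Zone C:9, Zone D:8 → nearest is Zone A
(-3, 1) — d to each: Zone A:6, Zone B:1, Zone C:3, Zone D:5 → nearest is Zone B
(-4, -9) — d to each: Zone A:9, Zone B:11, Zone C:13, Zone D:15 → nearest is Zone A
(-9, 1) — d to each: Zone A:12, Zone B:6, Zone C:8, Zone D:9 → nearest is Zone B
Tally — Zone A:3, Zone B:4. Zone B captures the most (4).

Zone B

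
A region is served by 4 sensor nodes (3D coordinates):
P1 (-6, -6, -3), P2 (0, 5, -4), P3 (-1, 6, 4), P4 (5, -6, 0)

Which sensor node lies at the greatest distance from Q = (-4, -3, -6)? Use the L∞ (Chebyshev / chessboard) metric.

P3

d(Q,P1) = max(2, 3, 3) = 3
d(Q,P2) = max(4, 8, 2) = 8
d(Q,P3) = max(3, 9, 10) = 10
d(Q,P4) = max(9, 3, 6) = 9
The largest is to P3.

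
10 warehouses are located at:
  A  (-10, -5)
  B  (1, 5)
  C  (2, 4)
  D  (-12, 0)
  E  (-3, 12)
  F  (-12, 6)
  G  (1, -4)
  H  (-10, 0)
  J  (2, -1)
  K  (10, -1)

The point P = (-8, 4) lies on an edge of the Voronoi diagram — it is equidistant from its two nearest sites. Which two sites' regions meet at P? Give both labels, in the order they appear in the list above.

F and H

Squared distances from P to each site:
|PA|² = (-8−(-10))² + (4−(-5))² = 4 + 81 = 85
|PB|² = (-8−1)² + (4−5)² = 81 + 1 = 82
|PC|² = (-8−2)² + (4−4)² = 100 + 0 = 100
|PD|² = (-8−(-12))² + (4−0)² = 16 + 16 = 32
|PE|² = (-8−(-3))² + (4−12)² = 25 + 64 = 89
|PF|² = (-8−(-12))² + (4−6)² = 16 + 4 = 20
|PG|² = (-8−1)² + (4−(-4))² = 81 + 64 = 145
|PH|² = (-8−(-10))² + (4−0)² = 4 + 16 = 20
|PJ|² = (-8−2)² + (4−(-1))² = 100 + 25 = 125
|PK|² = (-8−10)² + (4−(-1))² = 324 + 25 = 349
P is equidistant from F and H (both at squared distance 20), and every other site is strictly farther — so P lies on the F–H Voronoi edge.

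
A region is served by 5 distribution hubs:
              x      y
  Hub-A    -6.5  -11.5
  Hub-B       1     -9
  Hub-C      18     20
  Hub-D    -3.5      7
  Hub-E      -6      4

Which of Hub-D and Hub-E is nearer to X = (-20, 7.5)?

Compare squared distances:
d²(X, Hub-D) = (-20−(-3.5))² + (7.5−7)² = 272.25 + 0.25 = 272.5
d²(X, Hub-E) = (-20−(-6))² + (7.5−4)² = 196 + 12.25 = 208.25
272.5 > 208.25, so Hub-E is closer.

Hub-E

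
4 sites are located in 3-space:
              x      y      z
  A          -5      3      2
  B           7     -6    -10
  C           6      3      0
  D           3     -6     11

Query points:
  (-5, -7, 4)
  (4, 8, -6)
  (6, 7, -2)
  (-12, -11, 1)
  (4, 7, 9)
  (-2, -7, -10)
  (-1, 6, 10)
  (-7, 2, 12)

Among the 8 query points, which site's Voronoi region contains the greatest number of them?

(-5, -7, 4) — d² to each: A:104, B:341, C:237, D:114 → nearest is A
(4, 8, -6) — d² to each: A:170, B:221, C:65, D:486 → nearest is C
(6, 7, -2) — d² to each: A:153, B:234, C:20, D:347 → nearest is C
(-12, -11, 1) — d² to each: A:246, B:507, C:521, D:350 → nearest is A
(4, 7, 9) — d² to each: A:146, B:539, C:101, D:174 → nearest is C
(-2, -7, -10) — d² to each: A:253, B:82, C:264, D:467 → nearest is B
(-1, 6, 10) — d² to each: A:89, B:608, C:158, D:161 → nearest is A
(-7, 2, 12) — d² to each: A:105, B:744, C:314, D:165 → nearest is A
Tally — A:4, B:1, C:3. A captures the most (4).

A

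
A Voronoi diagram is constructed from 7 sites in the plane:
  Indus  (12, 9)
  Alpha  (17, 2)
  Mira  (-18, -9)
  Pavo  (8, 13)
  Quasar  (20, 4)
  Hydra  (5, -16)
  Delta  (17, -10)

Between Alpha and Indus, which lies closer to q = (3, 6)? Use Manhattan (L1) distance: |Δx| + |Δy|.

Indus

d(q, Alpha) = |3−17| + |6−2| = 14 + 4 = 18
d(q, Indus) = |3−12| + |6−9| = 9 + 3 = 12
18 > 12, so Indus is closer.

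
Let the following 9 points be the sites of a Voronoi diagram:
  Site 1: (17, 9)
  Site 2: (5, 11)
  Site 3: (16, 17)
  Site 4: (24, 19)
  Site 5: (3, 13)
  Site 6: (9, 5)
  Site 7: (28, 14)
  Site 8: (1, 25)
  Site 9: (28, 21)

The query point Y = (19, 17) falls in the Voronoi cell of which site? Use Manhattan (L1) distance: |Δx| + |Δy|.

Site 3

d(Y, Site 1) = 2 + 8 = 10
d(Y, Site 2) = 14 + 6 = 20
d(Y, Site 3) = 3 + 0 = 3
d(Y, Site 4) = 5 + 2 = 7
d(Y, Site 5) = 16 + 4 = 20
d(Y, Site 6) = 10 + 12 = 22
d(Y, Site 7) = 9 + 3 = 12
d(Y, Site 8) = 18 + 8 = 26
d(Y, Site 9) = 9 + 4 = 13
Site 3 is nearest.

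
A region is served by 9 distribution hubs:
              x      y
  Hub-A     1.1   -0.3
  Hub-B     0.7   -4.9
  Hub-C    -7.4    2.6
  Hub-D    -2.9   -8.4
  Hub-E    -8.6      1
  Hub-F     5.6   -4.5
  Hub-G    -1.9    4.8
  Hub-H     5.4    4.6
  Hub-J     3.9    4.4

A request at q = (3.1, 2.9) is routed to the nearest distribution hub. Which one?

Hub-J

Squared Euclidean distances:
d²(q, Hub-A) = 4 + 10.24 = 14.24
d²(q, Hub-B) = 5.76 + 60.84 = 66.6
d²(q, Hub-C) = 110.25 + 0.09 = 110.34
d²(q, Hub-D) = 36 + 127.69 = 163.69
d²(q, Hub-E) = 136.89 + 3.61 = 140.5
d²(q, Hub-F) = 6.25 + 54.76 = 61.01
d²(q, Hub-G) = 25 + 3.61 = 28.61
d²(q, Hub-H) = 5.29 + 2.89 = 8.18
d²(q, Hub-J) = 0.64 + 2.25 = 2.89
Hub-J is nearest.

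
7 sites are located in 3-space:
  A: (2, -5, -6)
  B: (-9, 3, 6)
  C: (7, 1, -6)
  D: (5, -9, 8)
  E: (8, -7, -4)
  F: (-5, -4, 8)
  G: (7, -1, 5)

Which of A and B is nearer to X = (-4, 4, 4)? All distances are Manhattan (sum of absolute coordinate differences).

d(X,A) = |-4−2| + |4−(-5)| + |4−(-6)| = 6 + 9 + 10 = 25
d(X,B) = |-4−(-9)| + |4−3| + |4−6| = 5 + 1 + 2 = 8
25 > 8, so B is closer.

B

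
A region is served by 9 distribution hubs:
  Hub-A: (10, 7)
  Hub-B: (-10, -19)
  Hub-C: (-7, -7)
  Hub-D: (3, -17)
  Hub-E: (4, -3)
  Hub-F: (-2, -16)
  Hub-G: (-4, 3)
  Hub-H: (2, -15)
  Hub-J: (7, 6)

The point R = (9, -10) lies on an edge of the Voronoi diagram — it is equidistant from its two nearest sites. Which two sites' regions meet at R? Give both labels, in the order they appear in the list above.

Squared distances from R to each site:
d²(R, Hub-A) = (9−10)² + (-10−7)² = 1 + 289 = 290
d²(R, Hub-B) = (9−(-10))² + (-10−(-19))² = 361 + 81 = 442
d²(R, Hub-C) = (9−(-7))² + (-10−(-7))² = 256 + 9 = 265
d²(R, Hub-D) = (9−3)² + (-10−(-17))² = 36 + 49 = 85
d²(R, Hub-E) = (9−4)² + (-10−(-3))² = 25 + 49 = 74
d²(R, Hub-F) = (9−(-2))² + (-10−(-16))² = 121 + 36 = 157
d²(R, Hub-G) = (9−(-4))² + (-10−3)² = 169 + 169 = 338
d²(R, Hub-H) = (9−2)² + (-10−(-15))² = 49 + 25 = 74
d²(R, Hub-J) = (9−7)² + (-10−6)² = 4 + 256 = 260
R is equidistant from Hub-E and Hub-H (both at squared distance 74), and every other site is strictly farther — so R lies on the Hub-E–Hub-H Voronoi edge.

Hub-E and Hub-H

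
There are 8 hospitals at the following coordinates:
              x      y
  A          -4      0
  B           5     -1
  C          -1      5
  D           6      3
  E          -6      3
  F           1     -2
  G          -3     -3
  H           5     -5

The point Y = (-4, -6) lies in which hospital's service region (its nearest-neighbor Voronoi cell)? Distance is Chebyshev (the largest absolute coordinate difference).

d(Y,A) = max(0, 6) = 6
d(Y,B) = max(9, 5) = 9
d(Y,C) = max(3, 11) = 11
d(Y,D) = max(10, 9) = 10
d(Y,E) = max(2, 9) = 9
d(Y,F) = max(5, 4) = 5
d(Y,G) = max(1, 3) = 3
d(Y,H) = max(9, 1) = 9
The smallest is to G, so Y lies in the Voronoi region of G.

G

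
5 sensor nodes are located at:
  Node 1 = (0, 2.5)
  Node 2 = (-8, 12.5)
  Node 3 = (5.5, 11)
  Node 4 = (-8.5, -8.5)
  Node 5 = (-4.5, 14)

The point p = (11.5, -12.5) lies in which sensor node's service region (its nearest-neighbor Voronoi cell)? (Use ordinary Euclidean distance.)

Node 1

Since √ is increasing, it suffices to compare squared distances:
d²(p, Node 1) = (11.5−0)² + (-12.5−2.5)² = 132.25 + 225 = 357.25
d²(p, Node 2) = (11.5−(-8))² + (-12.5−12.5)² = 380.25 + 625 = 1005.25
d²(p, Node 3) = (11.5−5.5)² + (-12.5−11)² = 36 + 552.25 = 588.25
d²(p, Node 4) = (11.5−(-8.5))² + (-12.5−(-8.5))² = 400 + 16 = 416
d²(p, Node 5) = (11.5−(-4.5))² + (-12.5−14)² = 256 + 702.25 = 958.25
The smallest is to Node 1, so p lies in the Voronoi region of Node 1.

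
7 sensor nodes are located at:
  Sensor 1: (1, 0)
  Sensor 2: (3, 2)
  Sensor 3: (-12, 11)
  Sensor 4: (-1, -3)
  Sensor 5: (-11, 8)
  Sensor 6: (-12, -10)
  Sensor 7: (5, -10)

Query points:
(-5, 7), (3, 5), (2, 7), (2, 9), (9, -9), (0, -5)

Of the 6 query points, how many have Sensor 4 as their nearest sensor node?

(-5, 7) — d² to each: Sensor 1:85, Sensor 2:89, Sensor 3:65, Sensor 4:116, Sensor 5:37, Sensor 6:338, Sensor 7:389 → nearest is Sensor 5
(3, 5) — d² to each: Sensor 1:29, Sensor 2:9, Sensor 3:261, Sensor 4:80, Sensor 5:205, Sensor 6:450, Sensor 7:229 → nearest is Sensor 2
(2, 7) — d² to each: Sensor 1:50, Sensor 2:26, Sensor 3:212, Sensor 4:109, Sensor 5:170, Sensor 6:485, Sensor 7:298 → nearest is Sensor 2
(2, 9) — d² to each: Sensor 1:82, Sensor 2:50, Sensor 3:200, Sensor 4:153, Sensor 5:170, Sensor 6:557, Sensor 7:370 → nearest is Sensor 2
(9, -9) — d² to each: Sensor 1:145, Sensor 2:157, Sensor 3:841, Sensor 4:136, Sensor 5:689, Sensor 6:442, Sensor 7:17 → nearest is Sensor 7
(0, -5) — d² to each: Sensor 1:26, Sensor 2:58, Sensor 3:400, Sensor 4:5, Sensor 5:290, Sensor 6:169, Sensor 7:50 → nearest is Sensor 4
1 of the 6 points has Sensor 4 as nearest.

1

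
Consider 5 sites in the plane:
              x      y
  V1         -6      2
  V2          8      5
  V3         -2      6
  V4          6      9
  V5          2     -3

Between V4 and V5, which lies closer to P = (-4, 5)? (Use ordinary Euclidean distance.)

V5

Compare squared distances:
|PV4|² = (-4−6)² + (5−9)² = 100 + 16 = 116
|PV5|² = (-4−2)² + (5−(-3))² = 36 + 64 = 100
116 > 100, so V5 is closer.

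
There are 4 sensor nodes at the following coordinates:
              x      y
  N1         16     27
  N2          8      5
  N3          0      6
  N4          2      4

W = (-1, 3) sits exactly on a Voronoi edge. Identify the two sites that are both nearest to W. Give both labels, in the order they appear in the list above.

N3 and N4

Squared distances from W to each site:
|WN1|² = (-1−16)² + (3−27)² = 289 + 576 = 865
|WN2|² = (-1−8)² + (3−5)² = 81 + 4 = 85
|WN3|² = (-1−0)² + (3−6)² = 1 + 9 = 10
|WN4|² = (-1−2)² + (3−4)² = 9 + 1 = 10
W is equidistant from N3 and N4 (both at squared distance 10), and every other site is strictly farther — so W lies on the N3–N4 Voronoi edge.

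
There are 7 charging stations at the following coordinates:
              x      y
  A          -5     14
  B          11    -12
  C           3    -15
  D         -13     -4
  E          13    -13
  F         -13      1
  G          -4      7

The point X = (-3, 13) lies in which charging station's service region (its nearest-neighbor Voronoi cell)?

Compare squared distances (the ordering matches that of the actual distances):
|XA|² = (-3−(-5))² + (13−14)² = 4 + 1 = 5
|XB|² = (-3−11)² + (13−(-12))² = 196 + 625 = 821
|XC|² = (-3−3)² + (13−(-15))² = 36 + 784 = 820
|XD|² = (-3−(-13))² + (13−(-4))² = 100 + 289 = 389
|XE|² = (-3−13)² + (13−(-13))² = 256 + 676 = 932
|XF|² = (-3−(-13))² + (13−1)² = 100 + 144 = 244
|XG|² = (-3−(-4))² + (13−7)² = 1 + 36 = 37
The smallest is to A, so X lies in the Voronoi region of A.

A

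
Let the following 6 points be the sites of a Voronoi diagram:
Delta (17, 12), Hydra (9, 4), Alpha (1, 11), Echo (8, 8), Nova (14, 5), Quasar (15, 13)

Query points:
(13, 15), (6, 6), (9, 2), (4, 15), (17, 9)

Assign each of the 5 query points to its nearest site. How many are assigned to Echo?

1

(13, 15) — d² to each: Delta:25, Hydra:137, Alpha:160, Echo:74, Nova:101, Quasar:8 → nearest is Quasar
(6, 6) — d² to each: Delta:157, Hydra:13, Alpha:50, Echo:8, Nova:65, Quasar:130 → nearest is Echo
(9, 2) — d² to each: Delta:164, Hydra:4, Alpha:145, Echo:37, Nova:34, Quasar:157 → nearest is Hydra
(4, 15) — d² to each: Delta:178, Hydra:146, Alpha:25, Echo:65, Nova:200, Quasar:125 → nearest is Alpha
(17, 9) — d² to each: Delta:9, Hydra:89, Alpha:260, Echo:82, Nova:25, Quasar:20 → nearest is Delta
1 of the 5 points has Echo as nearest.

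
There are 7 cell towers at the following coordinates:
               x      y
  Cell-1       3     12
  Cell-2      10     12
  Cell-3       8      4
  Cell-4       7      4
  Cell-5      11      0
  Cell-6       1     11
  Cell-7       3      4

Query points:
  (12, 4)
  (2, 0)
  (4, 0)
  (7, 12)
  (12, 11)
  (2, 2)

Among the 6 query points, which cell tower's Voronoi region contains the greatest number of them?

(12, 4) — d² to each: Cell-1:145, Cell-2:68, Cell-3:16, Cell-4:25, Cell-5:17, Cell-6:170, Cell-7:81 → nearest is Cell-3
(2, 0) — d² to each: Cell-1:145, Cell-2:208, Cell-3:52, Cell-4:41, Cell-5:81, Cell-6:122, Cell-7:17 → nearest is Cell-7
(4, 0) — d² to each: Cell-1:145, Cell-2:180, Cell-3:32, Cell-4:25, Cell-5:49, Cell-6:130, Cell-7:17 → nearest is Cell-7
(7, 12) — d² to each: Cell-1:16, Cell-2:9, Cell-3:65, Cell-4:64, Cell-5:160, Cell-6:37, Cell-7:80 → nearest is Cell-2
(12, 11) — d² to each: Cell-1:82, Cell-2:5, Cell-3:65, Cell-4:74, Cell-5:122, Cell-6:121, Cell-7:130 → nearest is Cell-2
(2, 2) — d² to each: Cell-1:101, Cell-2:164, Cell-3:40, Cell-4:29, Cell-5:85, Cell-6:82, Cell-7:5 → nearest is Cell-7
Tally — Cell-2:2, Cell-3:1, Cell-7:3. Cell-7 captures the most (3).

Cell-7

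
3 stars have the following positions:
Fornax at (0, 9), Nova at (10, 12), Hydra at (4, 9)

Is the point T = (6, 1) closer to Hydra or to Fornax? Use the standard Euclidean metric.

Compare squared distances:
d²(T, Hydra) = (6−4)² + (1−9)² = 4 + 64 = 68
d²(T, Fornax) = (6−0)² + (1−9)² = 36 + 64 = 100
68 < 100, so Hydra is closer.

Hydra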